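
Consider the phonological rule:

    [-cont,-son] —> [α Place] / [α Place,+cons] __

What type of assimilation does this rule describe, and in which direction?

The shared variable α links the value of the place features (abbreviated [Place]) on the target to the same value on the neighbouring segment, so place is the feature that assimilates.
The conditioning segment sits to the left of the focus bar, meaning the trigger precedes the segment that changes — progressive assimilation.

progressive place assimilation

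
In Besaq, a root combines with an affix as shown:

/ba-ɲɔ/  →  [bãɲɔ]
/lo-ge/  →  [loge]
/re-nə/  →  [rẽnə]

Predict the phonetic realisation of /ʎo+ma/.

The data show regressive nasality assimilation (vowel nasalisation): /a/ → [ã] before /ɲ/; /e/ → [ẽ] before /n/ — a vowel is nasalised by an immediately following nasal consonant.
No change occurs in [loge] because the vowel at the boundary is adjacent to an oral consonant, not a nasal (/o/ next to /g/).
/o/ sits next to the nasal /m/ and is therefore nasalised to [õ].

[ʎõma]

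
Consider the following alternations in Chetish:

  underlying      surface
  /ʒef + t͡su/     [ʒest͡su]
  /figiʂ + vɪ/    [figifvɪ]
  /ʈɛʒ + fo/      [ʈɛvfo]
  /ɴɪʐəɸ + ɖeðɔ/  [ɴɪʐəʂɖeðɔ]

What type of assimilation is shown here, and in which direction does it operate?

The segment that alternates is /f/, which surfaces as [s] when adjacent to /t͡s/.
The change labiodental → alveolar matches the place of the following /t͡s/, identifying this as place assimilation.
Manner and voice are unchanged, so the assimilation is partial, not total.
The other alternating forms pattern the same way: /ʂ/ → [f] before /v/ (retroflex → labiodental, matching labiodental); /ʒ/ → [v] before /f/ (postalveolar → labiodental, matching labiodental); /ɸ/ → [ʂ] before /ɖ/ (bilabial → retroflex, matching retroflex) — only place changes, and always toward the following segment.
The trigger is the following segment, so the direction is regressive (anticipatory).

regressive place assimilation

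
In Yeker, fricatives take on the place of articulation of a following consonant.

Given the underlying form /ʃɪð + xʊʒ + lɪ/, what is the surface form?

/ð/ is a voiced dental fricative. The following trigger /x/ is velar, so /ð/ must become velar as well.
Changing only its place to velar gives [ɣ] — the voiced velar fricative.
At the second juncture, /ʒ/ likewise becomes [z] adjacent to /l/.

[ʃɪɣxʊzlɪ]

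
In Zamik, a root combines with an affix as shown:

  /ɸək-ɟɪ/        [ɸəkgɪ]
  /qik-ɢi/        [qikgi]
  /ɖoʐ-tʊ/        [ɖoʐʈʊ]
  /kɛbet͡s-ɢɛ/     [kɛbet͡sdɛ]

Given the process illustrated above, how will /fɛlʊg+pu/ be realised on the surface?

The data show progressive place assimilation: /ɟ/ → [g] after /k/; /ɢ/ → [g] after /k/; /t/ → [ʈ] after /ʐ/; /ɢ/ → [d] after /t͡s/. In each pair only place changes, matching the preceding consonant, while manner and voice stay constant.
/p/ is a voiceless bilabial stop. The preceding trigger /g/ is velar, so /p/ must become velar as well.
The voiceless velar stop is [k], so /p/ → [k].

[fɛlʊgku]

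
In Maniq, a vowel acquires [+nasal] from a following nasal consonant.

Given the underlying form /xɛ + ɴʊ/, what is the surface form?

[xɛ̃ɴʊ]

/ɛ/ sits next to the nasal /ɴ/ and is therefore nasalised to [ɛ̃].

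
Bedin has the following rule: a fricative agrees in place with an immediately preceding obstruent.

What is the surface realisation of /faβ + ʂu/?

[faβɸu]

/ʂ/ is a voiceless retroflex fricative. The preceding trigger /β/ is bilabial, so /ʂ/ must become bilabial as well.
Changing only its place to bilabial gives [ɸ] — the voiceless bilabial fricative.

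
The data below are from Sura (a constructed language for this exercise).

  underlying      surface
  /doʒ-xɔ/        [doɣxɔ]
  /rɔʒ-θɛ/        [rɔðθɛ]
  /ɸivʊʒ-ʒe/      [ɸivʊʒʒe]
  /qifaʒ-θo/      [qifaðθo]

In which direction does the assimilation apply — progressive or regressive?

regressive

Underlying /ʒ/ is realised as [ɣ] next to /x/; /x/ itself does not change.
/ʒ/ is postalveolar while /x/ is velar; the output [ɣ] is velar, matching the trigger — so the feature that spreads is place.
Checking the remaining alternation: /ʒ/ → [ð] before /θ/ (postalveolar → dental, matching dental) — only place changes, and always toward the following segment.
No alternation appears in [ɸivʊʒʒe]: there the adjacent consonants already agree in place (/ʒ/ and /ʒ/ are both postalveolar), so this form is consistent with the same rule.
Since the segment that changes precedes the conditioning segment, the assimilation is regressive.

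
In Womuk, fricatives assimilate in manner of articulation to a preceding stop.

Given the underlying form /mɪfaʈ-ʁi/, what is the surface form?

/ʁ/ is a voiced uvular fricative. The preceding trigger /ʈ/ is a stop, so /ʁ/ must become a stop as well.
The voiced uvular stop is [ɢ], so /ʁ/ → [ɢ].

[mɪfaʈɢi]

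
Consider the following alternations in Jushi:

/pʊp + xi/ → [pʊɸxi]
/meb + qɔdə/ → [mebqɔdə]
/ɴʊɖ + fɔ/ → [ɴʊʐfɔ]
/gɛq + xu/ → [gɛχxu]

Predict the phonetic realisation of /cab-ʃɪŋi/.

The data show regressive manner assimilation: /p/ → [ɸ] before /x/; /ɖ/ → [ʐ] before /f/; /q/ → [χ] before /x/. In each pair only manner changes, matching the following consonant, while place and voice stay constant.
Nothing changes in [mebqɔdə]: there the adjacent consonants already agree in manner (/b/ and /q/ are both stops), so this form is consistent with the same rule.
The rule targets /b/ (voiced bilabial stop), which sits before the trigger /ʃ/ (fricative).
A voiced bilabial fricative is [β], so the surface segment is [β].

[caβʃɪŋi]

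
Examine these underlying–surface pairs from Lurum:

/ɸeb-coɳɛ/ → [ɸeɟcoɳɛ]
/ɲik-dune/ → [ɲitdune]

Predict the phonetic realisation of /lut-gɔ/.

[lukgɔ]

The data show regressive place assimilation: /b/ → [ɟ] before /c/; /k/ → [t] before /d/. In each pair only place changes, matching the following consonant, while manner and voice stay constant.
/t/ is a voiceless alveolar stop. The following trigger /g/ is velar, so /t/ must become velar as well.
A voiceless velar stop is [k], so the surface segment is [k].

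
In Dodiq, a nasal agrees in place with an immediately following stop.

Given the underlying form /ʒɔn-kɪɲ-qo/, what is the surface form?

The rule targets /n/ (voiced alveolar nasal), which sits before the trigger /k/ (velar).
Changing only its place to velar gives [ŋ] — the voiced velar nasal.
The same rule applies at the second boundary: /ɲ/ → [ɴ] next to /q/.

[ʒɔŋkɪɴqo]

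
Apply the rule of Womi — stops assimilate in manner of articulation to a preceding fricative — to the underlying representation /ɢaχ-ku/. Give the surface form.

[ɢaχxu]

/k/ is a voiceless velar stop. The preceding trigger /χ/ is a fricative, so /k/ must become a fricative as well.
A voiceless velar fricative is [x], so the surface segment is [x].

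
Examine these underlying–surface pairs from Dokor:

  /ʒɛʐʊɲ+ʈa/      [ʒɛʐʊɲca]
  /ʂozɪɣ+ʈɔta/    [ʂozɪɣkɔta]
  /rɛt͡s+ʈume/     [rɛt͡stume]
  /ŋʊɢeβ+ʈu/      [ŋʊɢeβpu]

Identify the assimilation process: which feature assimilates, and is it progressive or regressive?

Comparing underlying and surface forms, /ʈ/ → [c] is the alternation; the neighbouring /ɲ/ is constant.
The change retroflex → palatal matches the place of the preceding /ɲ/, identifying this as place assimilation.
Manner and voice are unchanged, so the assimilation is partial, not total.
The same holds elsewhere in the data: /ʈ/ → [k] after /ɣ/ (retroflex → velar, matching velar); /ʈ/ → [t] after /t͡s/ (retroflex → alveolar, matching alveolar); /ʈ/ → [p] after /β/ (retroflex → bilabial, matching bilabial) — only place changes, and always toward the preceding segment.
The trigger is the preceding segment, so the direction is progressive (perseverative).

progressive place assimilation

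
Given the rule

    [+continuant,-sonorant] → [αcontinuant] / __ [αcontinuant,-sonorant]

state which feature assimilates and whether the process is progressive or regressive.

The shared variable α links the value of [continuant] on the target to that of the neighbouring obstruent. [continuant] distinguishes stops from fricatives — a manner-of-articulation feature — so this is manner assimilation.
The conditioning segment sits to the right of the focus bar, meaning the trigger follows the segment that changes — regressive assimilation.

regressive manner assimilation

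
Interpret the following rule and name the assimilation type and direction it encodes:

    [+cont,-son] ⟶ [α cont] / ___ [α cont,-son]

regressive manner assimilation

The shared variable α links the value of [cont] on the target to that of the neighbouring obstruent. [cont] distinguishes stops from fricatives — a manner-of-articulation feature — so this is manner assimilation.
Since the environment is written after the underscore, the trigger follows the target; the direction is regressive.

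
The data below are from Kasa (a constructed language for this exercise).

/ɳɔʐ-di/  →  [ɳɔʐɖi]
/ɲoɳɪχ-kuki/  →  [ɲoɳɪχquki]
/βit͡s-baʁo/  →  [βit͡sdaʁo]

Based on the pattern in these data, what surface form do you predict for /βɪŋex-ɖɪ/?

[βɪŋexgɪ]

The data show progressive place assimilation: /d/ → [ɖ] after /ʐ/; /k/ → [q] after /χ/; /b/ → [d] after /t͡s/. In each pair only place changes, matching the preceding consonant, while manner and voice stay constant.
The rule targets /ɖ/ (voiced retroflex stop), which sits after the trigger /x/ (velar).
A voiced velar stop is [g], so the surface segment is [g].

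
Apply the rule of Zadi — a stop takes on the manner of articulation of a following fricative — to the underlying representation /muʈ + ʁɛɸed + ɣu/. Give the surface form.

[muʂʁɛɸezɣu]

/ʈ/ is a voiceless retroflex stop. The following trigger /ʁ/ is a fricative, so /ʈ/ must become a fricative as well.
The voiceless retroflex fricative is [ʂ], so /ʈ/ → [ʂ].
At the second juncture, /d/ likewise becomes [z] adjacent to /ɣ/.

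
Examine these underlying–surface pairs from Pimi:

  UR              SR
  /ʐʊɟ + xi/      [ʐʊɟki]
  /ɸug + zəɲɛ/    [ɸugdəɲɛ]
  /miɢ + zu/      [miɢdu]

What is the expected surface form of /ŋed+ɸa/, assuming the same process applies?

The data show progressive manner assimilation: /x/ → [k] after /ɟ/; /z/ → [d] after /g/; /z/ → [d] after /ɢ/. In each pair only manner changes, matching the preceding consonant, while place and voice stay constant.
The rule targets /ɸ/ (voiceless bilabial fricative), which sits after the trigger /d/ (stop).
The voiceless bilabial stop is [p], so /ɸ/ → [p].

[ŋedpa]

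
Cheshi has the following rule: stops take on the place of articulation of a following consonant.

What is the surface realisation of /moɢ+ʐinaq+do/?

/ɢ/ is a voiced uvular stop. The following trigger /ʐ/ is retroflex, so /ɢ/ must become retroflex as well.
A voiced retroflex stop is [ɖ], so the surface segment is [ɖ].
The same rule applies at the second boundary: /q/ → [t] next to /d/.

[moɖʐinatdo]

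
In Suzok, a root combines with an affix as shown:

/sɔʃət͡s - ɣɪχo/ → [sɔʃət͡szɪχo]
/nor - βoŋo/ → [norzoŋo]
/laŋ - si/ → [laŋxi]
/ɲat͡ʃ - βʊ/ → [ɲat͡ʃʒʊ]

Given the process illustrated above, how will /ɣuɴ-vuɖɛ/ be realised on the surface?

The data show progressive place assimilation: /ɣ/ → [z] after /t͡s/; /β/ → [z] after /r/; /s/ → [x] after /ŋ/; /β/ → [ʒ] after /t͡ʃ/. In each pair only place changes, matching the preceding consonant, while manner and voice stay constant.
The rule targets /v/ (voiced labiodental fricative), which sits after the trigger /ɴ/ (uvular).
Changing only its place to uvular gives [ʁ] — the voiced uvular fricative.

[ɣuɴʁuɖɛ]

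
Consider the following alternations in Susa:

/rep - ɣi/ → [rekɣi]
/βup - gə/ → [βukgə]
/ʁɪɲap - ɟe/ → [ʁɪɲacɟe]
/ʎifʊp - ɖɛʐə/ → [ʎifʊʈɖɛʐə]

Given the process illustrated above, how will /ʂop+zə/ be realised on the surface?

[ʂotzə]

The data show regressive place assimilation: /p/ → [k] before /ɣ/; /p/ → [k] before /g/; /p/ → [c] before /ɟ/; /p/ → [ʈ] before /ɖ/. In each pair only place changes, matching the following consonant, while manner and voice stay constant.
The rule targets /p/ (voiceless bilabial stop), which sits before the trigger /z/ (alveolar).
The voiceless alveolar stop is [t], so /p/ → [t].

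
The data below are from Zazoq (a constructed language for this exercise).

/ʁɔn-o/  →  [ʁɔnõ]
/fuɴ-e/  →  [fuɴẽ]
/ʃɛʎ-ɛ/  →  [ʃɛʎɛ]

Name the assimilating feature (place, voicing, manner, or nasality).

nasality

The vowel /o/ surfaces as nasalised [õ] next to the preceding nasal /n/ — it has acquired the [+nasal] feature of its neighbour.
Likewise in the remaining data: /e/ → [ẽ] after /ɴ/ — each time a vowel is nasalised next to a preceding nasal.
No change occurs in [ʃɛʎɛ] because the vowel at the boundary is adjacent to an oral consonant, not a nasal (/ɛ/ next to /ʎ/).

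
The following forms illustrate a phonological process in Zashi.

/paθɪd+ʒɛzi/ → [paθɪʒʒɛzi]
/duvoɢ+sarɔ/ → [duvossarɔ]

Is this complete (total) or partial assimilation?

total assimilation

Comparing underlying and surface forms, /d/ → [ʒ] is the alternation; the neighbouring /ʒ/ is constant.
The output [ʒ] is identical to the trigger /ʒ/ — every feature (place, manner, voicing) has been copied — so this is total assimilation.
The other form behaves the same way: /ɢ/ → [s] before /s/ — in each case the output is a copy of the following consonant.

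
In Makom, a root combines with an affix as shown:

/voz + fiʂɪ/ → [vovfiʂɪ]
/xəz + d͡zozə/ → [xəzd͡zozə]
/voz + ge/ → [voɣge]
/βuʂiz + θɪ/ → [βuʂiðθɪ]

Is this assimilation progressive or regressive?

regressive

Comparing underlying and surface forms, /z/ → [v] is the alternation; the neighbouring /f/ is constant.
The change alveolar → labiodental matches the place of the following /f/, identifying this as place assimilation.
The same holds elsewhere in the data: /z/ → [ɣ] before /g/ (alveolar → velar, matching velar); /z/ → [ð] before /θ/ (alveolar → dental, matching dental) — only place changes, and always toward the following segment.
Nothing changes in [xəzd͡zozə]: there the adjacent consonants already agree in place (/z/ and /d͡z/ are both alveolar), so this form is consistent with the same rule.
The trigger is the following segment, so the direction is regressive (anticipatory).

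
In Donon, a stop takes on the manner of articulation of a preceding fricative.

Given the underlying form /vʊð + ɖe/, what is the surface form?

The rule targets /ɖ/ (voiced retroflex stop), which sits after the trigger /ð/ (fricative).
Changing only its manner to fricative gives [ʐ] — the voiced retroflex fricative.

[vʊðʐe]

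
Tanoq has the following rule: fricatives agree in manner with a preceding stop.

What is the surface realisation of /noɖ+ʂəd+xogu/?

[noɖʈədkogu]

The rule targets /ʂ/ (voiceless retroflex fricative), which sits after the trigger /ɖ/ (stop).
A voiceless retroflex stop is [ʈ], so the surface segment is [ʈ].
The same rule applies at the second boundary: /x/ → [k] next to /d/.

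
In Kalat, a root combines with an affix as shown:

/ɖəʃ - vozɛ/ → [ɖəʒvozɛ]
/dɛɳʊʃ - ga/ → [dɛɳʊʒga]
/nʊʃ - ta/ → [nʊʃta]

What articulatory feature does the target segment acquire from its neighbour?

Underlying /ʃ/ is realised as [ʒ] next to /v/; /v/ itself does not change.
/ʃ/ is voiceless while /v/ is voiced; the output [ʒ] is voiced, matching the trigger — so the feature that spreads is voicing.
The same holds elsewhere in the data: /ʃ/ → [ʒ] before /g/ (voiceless → voiced, matching voiced) — only voicing changes, and always toward the following segment.
Nothing changes in [nʊʃta]: there the adjacent consonants already agree in voicing (/ʃ/ and /t/ are both voiceless), so this form is consistent with the same rule.

voicing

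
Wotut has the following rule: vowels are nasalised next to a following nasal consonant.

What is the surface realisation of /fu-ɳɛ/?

/u/ sits next to the nasal /ɳ/ and is therefore nasalised to [ũ].

[fũɳɛ]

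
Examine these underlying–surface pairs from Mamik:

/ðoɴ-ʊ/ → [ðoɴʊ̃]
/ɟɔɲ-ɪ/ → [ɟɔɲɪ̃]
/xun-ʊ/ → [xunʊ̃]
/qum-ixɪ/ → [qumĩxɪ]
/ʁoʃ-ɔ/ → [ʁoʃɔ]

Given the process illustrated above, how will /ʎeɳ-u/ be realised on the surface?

The data show progressive nasality assimilation (vowel nasalisation): /ʊ/ → [ʊ̃] after /ɴ/; /ɪ/ → [ɪ̃] after /ɲ/; /ʊ/ → [ʊ̃] after /n/; /i/ → [ĩ] after /m/ — a vowel is nasalised by an immediately preceding nasal consonant.
No change occurs in [ʁoʃɔ] because the vowel at the boundary is adjacent to an oral consonant, not a nasal (/ɔ/ next to /ʃ/).
The vowel /u/ is adjacent to the preceding nasal /ɳ/, so it acquires [+nasal] and surfaces as [ũ].

[ʎeɳũ]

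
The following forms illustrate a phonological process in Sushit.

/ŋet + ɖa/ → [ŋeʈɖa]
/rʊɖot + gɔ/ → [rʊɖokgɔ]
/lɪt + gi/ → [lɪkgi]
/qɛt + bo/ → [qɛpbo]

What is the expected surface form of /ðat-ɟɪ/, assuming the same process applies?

The data show regressive place assimilation: /t/ → [ʈ] before /ɖ/; /t/ → [k] before /g/; /t/ → [p] before /b/. In each pair only place changes, matching the following consonant, while manner and voice stay constant.
The rule targets /t/ (voiceless alveolar stop), which sits before the trigger /ɟ/ (palatal).
The voiceless palatal stop is [c], so /t/ → [c].

[ðacɟɪ]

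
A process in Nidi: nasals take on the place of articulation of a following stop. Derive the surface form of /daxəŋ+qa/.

[daxəɴqa]

The rule targets /ŋ/ (voiced velar nasal), which sits before the trigger /q/ (uvular).
A voiced uvular nasal is [ɴ], so the surface segment is [ɴ].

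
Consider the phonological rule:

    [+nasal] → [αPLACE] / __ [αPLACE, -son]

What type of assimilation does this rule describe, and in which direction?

regressive place assimilation

The rule copies the place features (abbreviated [PLACE]) from the environment onto the target, so the assimilating feature is place.
Since the environment is written after the underscore, the trigger follows the target; the direction is regressive.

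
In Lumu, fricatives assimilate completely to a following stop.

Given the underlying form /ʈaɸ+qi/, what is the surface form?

/ɸ/ is the segment targeted by the rule; it sits immediately before /q/, so it assimilates completely and surfaces as [q].

[ʈaqqi]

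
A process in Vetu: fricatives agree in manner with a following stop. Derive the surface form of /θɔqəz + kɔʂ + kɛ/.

[θɔqədkɔʈkɛ]

The rule targets /z/ (voiced alveolar fricative), which sits before the trigger /k/ (stop).
A voiced alveolar stop is [d], so the surface segment is [d].
At the second juncture, /ʂ/ likewise becomes [ʈ] adjacent to /k/.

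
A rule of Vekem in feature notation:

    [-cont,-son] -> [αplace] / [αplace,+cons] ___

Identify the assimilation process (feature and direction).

progressive place assimilation

The rule copies the place features (abbreviated [place]) from the environment onto the target, so the assimilating feature is place.
The conditioning segment sits to the left of the focus bar, meaning the trigger precedes the segment that changes — progressive assimilation.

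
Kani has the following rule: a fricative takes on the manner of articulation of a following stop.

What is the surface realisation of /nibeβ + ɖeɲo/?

[nibebɖeɲo]

/β/ is a voiced bilabial fricative. The following trigger /ɖ/ is a stop, so /β/ must become a stop as well.
A voiced bilabial stop is [b], so the surface segment is [b].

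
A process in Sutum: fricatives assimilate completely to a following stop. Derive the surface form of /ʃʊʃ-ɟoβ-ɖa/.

[ʃʊɟɟoɖɖa]

/ʃ/ is the segment targeted by the rule; it sits immediately before /ɟ/, so it assimilates completely and surfaces as [ɟ].
At the second juncture, /β/ likewise becomes [ɖ] adjacent to /ɖ/.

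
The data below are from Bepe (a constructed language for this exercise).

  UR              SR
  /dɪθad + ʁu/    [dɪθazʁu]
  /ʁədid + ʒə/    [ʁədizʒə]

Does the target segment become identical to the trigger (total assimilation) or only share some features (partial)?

partial assimilation

Comparing underlying and surface forms, /d/ → [z] is the alternation; the neighbouring /ʁ/ is constant.
/d/ is a stop while /ʁ/ is a fricative; the output [z] is a fricative, matching the trigger — so the feature that spreads is manner.
Place and voice are unchanged, so the assimilation is partial, not total.
The other alternating form patterns the same way: /d/ → [z] before /ʒ/ (stop → fricative, matching a fricative) — only manner changes, and always toward the following segment.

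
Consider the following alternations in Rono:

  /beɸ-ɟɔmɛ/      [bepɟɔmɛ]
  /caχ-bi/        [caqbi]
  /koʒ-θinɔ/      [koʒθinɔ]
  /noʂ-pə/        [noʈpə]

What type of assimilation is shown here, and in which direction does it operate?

Underlying /ɸ/ is realised as [p] next to /ɟ/; /ɟ/ itself does not change.
/ɸ/ is a fricative while /ɟ/ is a stop; the output [p] is a stop, matching the trigger — so the feature that spreads is manner.
Place and voice are unchanged, so the assimilation is partial, not total.
Checking the remaining alternations: /χ/ → [q] before /b/ (fricative → stop, matching a stop); /ʂ/ → [ʈ] before /p/ (fricative → stop, matching a stop) — only manner changes, and always toward the following segment.
No alternation appears in [koʒθinɔ]: there the adjacent consonants already agree in manner (/ʒ/ and /θ/ are both fricatives), so this form is consistent with the same rule.
The trigger is the following segment, so the direction is regressive (anticipatory).

regressive manner assimilation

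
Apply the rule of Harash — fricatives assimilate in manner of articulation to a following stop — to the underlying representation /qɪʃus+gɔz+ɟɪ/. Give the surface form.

[qɪʃutgɔdɟɪ]

The rule targets /s/ (voiceless alveolar fricative), which sits before the trigger /g/ (stop).
Changing only its manner to stop gives [t] — the voiceless alveolar stop.
At the second juncture, /z/ likewise becomes [d] adjacent to /ɟ/.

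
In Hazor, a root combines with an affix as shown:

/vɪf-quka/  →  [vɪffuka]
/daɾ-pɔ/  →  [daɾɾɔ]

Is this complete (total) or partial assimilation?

The segment that alternates is /q/, which surfaces as [f] when adjacent to /f/.
The output [f] is identical to the trigger /f/ — every feature (place, manner, voicing) has been copied — so this is total assimilation.
The remaining alternation confirms this: /p/ → [ɾ] after /ɾ/ — in each case the output is a copy of the preceding consonant.

total assimilation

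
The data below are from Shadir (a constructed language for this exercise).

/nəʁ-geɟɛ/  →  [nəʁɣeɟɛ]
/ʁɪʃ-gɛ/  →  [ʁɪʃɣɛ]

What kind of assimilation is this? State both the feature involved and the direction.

Underlying /g/ is realised as [ɣ] next to /ʁ/; /ʁ/ itself does not change.
/g/ is a stop while /ʁ/ is a fricative; the output [ɣ] is a fricative, matching the trigger — so the feature that spreads is manner.
Place and voice are unchanged, so the assimilation is partial, not total.
The other alternating form patterns the same way: /g/ → [ɣ] after /ʃ/ (stop → fricative, matching a fricative) — only manner changes, and always toward the preceding segment.
Since the segment that changes follows the conditioning segment, the assimilation is progressive.

progressive manner assimilation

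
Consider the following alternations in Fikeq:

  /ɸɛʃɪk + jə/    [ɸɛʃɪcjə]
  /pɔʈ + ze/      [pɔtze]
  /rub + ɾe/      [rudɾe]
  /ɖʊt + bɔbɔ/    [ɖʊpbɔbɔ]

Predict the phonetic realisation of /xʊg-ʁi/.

The data show regressive place assimilation: /k/ → [c] before /j/; /ʈ/ → [t] before /z/; /b/ → [d] before /ɾ/; /t/ → [p] before /b/. In each pair only place changes, matching the following consonant, while manner and voice stay constant.
The rule targets /g/ (voiced velar stop), which sits before the trigger /ʁ/ (uvular).
Changing only its place to uvular gives [ɢ] — the voiced uvular stop.

[xʊɢʁi]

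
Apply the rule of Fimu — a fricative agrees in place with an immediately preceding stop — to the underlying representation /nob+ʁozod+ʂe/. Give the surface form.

/ʁ/ is a voiced uvular fricative. The preceding trigger /b/ is bilabial, so /ʁ/ must become bilabial as well.
Changing only its place to bilabial gives [β] — the voiced bilabial fricative.
At the second juncture, /ʂ/ likewise becomes [s] adjacent to /d/.

[nobβozodse]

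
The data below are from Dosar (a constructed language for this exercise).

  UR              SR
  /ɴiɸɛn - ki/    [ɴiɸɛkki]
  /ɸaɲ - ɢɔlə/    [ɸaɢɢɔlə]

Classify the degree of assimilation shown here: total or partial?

The segment that alternates is /n/, which surfaces as [k] when adjacent to /k/.
The output [k] is identical to the trigger /k/ — every feature (place, manner, voicing) has been copied — so this is total assimilation.
The other form behaves the same way: /ɲ/ → [ɢ] before /ɢ/ — in each case the output is a copy of the following consonant.

total assimilation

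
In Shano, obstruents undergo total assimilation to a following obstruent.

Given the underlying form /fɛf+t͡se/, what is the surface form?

[fɛt͡st͡se]

/f/ is the segment targeted by the rule; it sits immediately before /t͡s/, so it assimilates completely and surfaces as [t͡s].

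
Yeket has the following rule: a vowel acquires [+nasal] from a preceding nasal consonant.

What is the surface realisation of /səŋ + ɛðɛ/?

The vowel /ɛ/ is adjacent to the preceding nasal /ŋ/, so it acquires [+nasal] and surfaces as [ɛ̃].

[səŋɛ̃ðɛ]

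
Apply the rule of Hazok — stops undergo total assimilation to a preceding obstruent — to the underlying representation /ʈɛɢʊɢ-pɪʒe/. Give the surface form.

[ʈɛɢʊɢɢɪʒe]

/p/ is the segment targeted by the rule; it sits immediately after /ɢ/, so it assimilates completely and surfaces as [ɢ].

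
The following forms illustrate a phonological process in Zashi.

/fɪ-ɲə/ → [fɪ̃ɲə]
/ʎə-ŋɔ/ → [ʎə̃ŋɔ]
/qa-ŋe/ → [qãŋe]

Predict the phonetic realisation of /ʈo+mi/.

[ʈõmi]

The data show regressive nasality assimilation (vowel nasalisation): /ɪ/ → [ɪ̃] before /ɲ/; /ə/ → [ə̃] before /ŋ/; /a/ → [ã] before /ŋ/ — a vowel is nasalised by an immediately following nasal consonant.
The vowel /o/ is adjacent to the following nasal /m/, so it acquires [+nasal] and surfaces as [õ].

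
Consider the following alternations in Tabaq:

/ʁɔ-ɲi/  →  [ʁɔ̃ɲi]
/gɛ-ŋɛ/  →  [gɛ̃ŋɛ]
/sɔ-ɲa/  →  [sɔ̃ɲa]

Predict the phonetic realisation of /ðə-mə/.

[ðə̃mə]

The data show regressive nasality assimilation (vowel nasalisation): /ɔ/ → [ɔ̃] before /ɲ/; /ɛ/ → [ɛ̃] before /ŋ/ — a vowel is nasalised by an immediately following nasal consonant.
The vowel /ə/ is adjacent to the following nasal /m/, so it acquires [+nasal] and surfaces as [ə̃].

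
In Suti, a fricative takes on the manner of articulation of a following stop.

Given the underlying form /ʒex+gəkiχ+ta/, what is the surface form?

/x/ is a voiceless velar fricative. The following trigger /g/ is a stop, so /x/ must become a stop as well.
Changing only its manner to stop gives [k] — the voiceless velar stop.
At the second juncture, /χ/ likewise becomes [q] adjacent to /t/.

[ʒekgəkiqta]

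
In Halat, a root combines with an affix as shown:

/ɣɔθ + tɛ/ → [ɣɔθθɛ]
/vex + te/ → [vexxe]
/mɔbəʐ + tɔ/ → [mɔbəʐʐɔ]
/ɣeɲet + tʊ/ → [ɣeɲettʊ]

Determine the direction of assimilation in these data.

progressive

Underlying /t/ is realised as [θ] next to /θ/; /θ/ itself does not change.
The output [θ] is identical to the trigger /θ/ — every feature (place, manner, voicing) has been copied — so this is total assimilation.
The remaining alternations confirm this: /t/ → [x] after /x/; /t/ → [ʐ] after /ʐ/ — in each case the output is a copy of the preceding consonant.
In [ɣeɲettʊ] the two consonants at the boundary are already identical (/t/ + /t/), so the rule applies vacuously and nothing changes.
Since the segment that changes follows the conditioning segment, the assimilation is progressive.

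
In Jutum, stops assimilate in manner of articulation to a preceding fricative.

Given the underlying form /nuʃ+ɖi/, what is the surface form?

The rule targets /ɖ/ (voiced retroflex stop), which sits after the trigger /ʃ/ (fricative).
A voiced retroflex fricative is [ʐ], so the surface segment is [ʐ].

[nuʃʐi]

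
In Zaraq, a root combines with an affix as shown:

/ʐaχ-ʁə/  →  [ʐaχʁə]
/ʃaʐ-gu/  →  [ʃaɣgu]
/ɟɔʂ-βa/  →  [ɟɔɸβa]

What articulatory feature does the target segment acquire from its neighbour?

Comparing underlying and surface forms, /ʐ/ → [ɣ] is the alternation; the neighbouring /g/ is constant.
/ʐ/ is retroflex while /g/ is velar; the output [ɣ] is velar, matching the trigger — so the feature that spreads is place.
Checking the remaining alternation: /ʂ/ → [ɸ] before /β/ (retroflex → bilabial, matching bilabial) — only place changes, and always toward the following segment.
Nothing changes in [ʐaχʁə]: there the adjacent consonants already agree in place (/χ/ and /ʁ/ are both uvular), so this form is consistent with the same rule.

place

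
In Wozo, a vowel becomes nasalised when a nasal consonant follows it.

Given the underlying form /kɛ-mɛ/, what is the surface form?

/ɛ/ sits next to the nasal /m/ and is therefore nasalised to [ɛ̃].

[kɛ̃mɛ]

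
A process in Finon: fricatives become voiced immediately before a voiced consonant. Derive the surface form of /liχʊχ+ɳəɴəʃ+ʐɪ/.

The rule targets /χ/ (voiceless uvular fricative), which sits before the trigger /ɳ/ (voiced).
Changing only its voicing to voiced gives [ʁ] — the voiced uvular fricative.
The same rule applies at the second boundary: /ʃ/ → [ʒ] next to /ʐ/.

[liχʊʁɳəɴəʒʐɪ]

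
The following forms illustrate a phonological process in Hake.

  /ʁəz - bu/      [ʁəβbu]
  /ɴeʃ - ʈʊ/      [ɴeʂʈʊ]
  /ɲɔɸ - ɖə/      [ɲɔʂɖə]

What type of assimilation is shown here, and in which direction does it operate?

regressive place assimilation

The segment that alternates is /z/, which surfaces as [β] when adjacent to /b/.
/z/ is alveolar while /b/ is bilabial; the output [β] is bilabial, matching the trigger — so the feature that spreads is place.
Manner and voice are unchanged, so the assimilation is partial, not total.
Checking the remaining alternations: /ʃ/ → [ʂ] before /ʈ/ (postalveolar → retroflex, matching retroflex); /ɸ/ → [ʂ] before /ɖ/ (bilabial → retroflex, matching retroflex) — only place changes, and always toward the following segment.
The trigger is the following segment, so the direction is regressive (anticipatory).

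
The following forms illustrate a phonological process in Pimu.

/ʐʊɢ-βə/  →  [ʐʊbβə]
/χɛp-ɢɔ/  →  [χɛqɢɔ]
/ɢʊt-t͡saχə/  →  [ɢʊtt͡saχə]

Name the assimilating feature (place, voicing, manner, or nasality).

place

The segment that alternates is /ɢ/, which surfaces as [b] when adjacent to /β/.
The change uvular → bilabial matches the place of the following /β/, identifying this as place assimilation.
Checking the remaining alternation: /p/ → [q] before /ɢ/ (bilabial → uvular, matching uvular) — only place changes, and always toward the following segment.
No alternation appears in [ɢʊtt͡saχə]: there the adjacent consonants already agree in place (/t/ and /t͡s/ are both alveolar), so this form is consistent with the same rule.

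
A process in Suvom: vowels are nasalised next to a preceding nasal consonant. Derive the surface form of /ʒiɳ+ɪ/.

[ʒiɳɪ̃]

/ɪ/ sits next to the nasal /ɳ/ and is therefore nasalised to [ɪ̃].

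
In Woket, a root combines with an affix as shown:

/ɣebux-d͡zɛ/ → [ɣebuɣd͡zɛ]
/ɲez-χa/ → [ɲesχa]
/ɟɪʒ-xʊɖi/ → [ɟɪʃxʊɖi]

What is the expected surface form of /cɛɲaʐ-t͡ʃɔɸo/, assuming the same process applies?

[cɛɲaʂt͡ʃɔɸo]

The data show regressive voicing assimilation: /x/ → [ɣ] before /d͡z/; /z/ → [s] before /χ/; /ʒ/ → [ʃ] before /x/. In each pair only voicing changes, matching the following consonant, while place and manner stay constant.
The rule targets /ʐ/ (voiced retroflex fricative), which sits before the trigger /t͡ʃ/ (voiceless).
Changing only its voicing to voiceless gives [ʂ] — the voiceless retroflex fricative.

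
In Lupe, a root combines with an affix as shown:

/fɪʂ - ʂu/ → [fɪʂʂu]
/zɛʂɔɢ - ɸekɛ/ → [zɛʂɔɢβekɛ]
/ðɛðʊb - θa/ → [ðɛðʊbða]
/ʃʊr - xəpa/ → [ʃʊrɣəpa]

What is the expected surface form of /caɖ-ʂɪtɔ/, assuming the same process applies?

[caɖʐɪtɔ]

The data show progressive voicing assimilation: /ɸ/ → [β] after /ɢ/; /θ/ → [ð] after /b/; /x/ → [ɣ] after /r/. In each pair only voicing changes, matching the preceding consonant, while place and manner stay constant.
Nothing changes in [fɪʂʂu]: there the adjacent consonants already agree in voicing (/ʂ/ and /ʂ/ are both voiceless), so this form is consistent with the same rule.
/ʂ/ is a voiceless retroflex fricative. The preceding trigger /ɖ/ is voiced, so /ʂ/ must become voiced as well.
A voiced retroflex fricative is [ʐ], so the surface segment is [ʐ].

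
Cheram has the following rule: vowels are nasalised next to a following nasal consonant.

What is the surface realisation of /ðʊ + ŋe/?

[ðʊ̃ŋe]

/ʊ/ sits next to the nasal /ŋ/ and is therefore nasalised to [ʊ̃].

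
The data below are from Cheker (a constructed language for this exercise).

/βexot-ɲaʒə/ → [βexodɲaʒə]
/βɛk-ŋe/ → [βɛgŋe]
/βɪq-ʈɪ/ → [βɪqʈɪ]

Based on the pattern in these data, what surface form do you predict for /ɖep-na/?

The data show regressive voicing assimilation: /t/ → [d] before /ɲ/; /k/ → [g] before /ŋ/. In each pair only voicing changes, matching the following consonant, while place and manner stay constant.
Nothing changes in [βɪqʈɪ]: there the adjacent consonants already agree in voicing (/q/ and /ʈ/ are both voiceless), so this form is consistent with the same rule.
The rule targets /p/ (voiceless bilabial stop), which sits before the trigger /n/ (voiced).
Changing only its voicing to voiced gives [b] — the voiced bilabial stop.

[ɖebna]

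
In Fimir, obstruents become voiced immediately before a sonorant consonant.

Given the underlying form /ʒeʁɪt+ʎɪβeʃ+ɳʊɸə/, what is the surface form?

/t/ is a voiceless alveolar stop. The following trigger /ʎ/ is voiced, so /t/ must become voiced as well.
The voiced alveolar stop is [d], so /t/ → [d].
The same rule applies at the second boundary: /ʃ/ → [ʒ] next to /ɳ/.

[ʒeʁɪdʎɪβeʒɳʊɸə]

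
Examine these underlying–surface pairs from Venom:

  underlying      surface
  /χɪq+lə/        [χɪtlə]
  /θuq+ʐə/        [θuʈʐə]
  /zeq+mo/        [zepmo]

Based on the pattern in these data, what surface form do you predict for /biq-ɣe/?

[bikɣe]

The data show regressive place assimilation: /q/ → [t] before /l/; /q/ → [ʈ] before /ʐ/; /q/ → [p] before /m/. In each pair only place changes, matching the following consonant, while manner and voice stay constant.
/q/ is a voiceless uvular stop. The following trigger /ɣ/ is velar, so /q/ must become velar as well.
The voiceless velar stop is [k], so /q/ → [k].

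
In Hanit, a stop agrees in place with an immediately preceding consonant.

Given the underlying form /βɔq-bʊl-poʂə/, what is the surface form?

[βɔqɢʊltoʂə]

/b/ is a voiced bilabial stop. The preceding trigger /q/ is uvular, so /b/ must become uvular as well.
A voiced uvular stop is [ɢ], so the surface segment is [ɢ].
At the second juncture, /p/ likewise becomes [t] adjacent to /l/.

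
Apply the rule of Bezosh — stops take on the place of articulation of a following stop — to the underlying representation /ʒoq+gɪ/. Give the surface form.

/q/ is a voiceless uvular stop. The following trigger /g/ is velar, so /q/ must become velar as well.
Changing only its place to velar gives [k] — the voiceless velar stop.

[ʒokgɪ]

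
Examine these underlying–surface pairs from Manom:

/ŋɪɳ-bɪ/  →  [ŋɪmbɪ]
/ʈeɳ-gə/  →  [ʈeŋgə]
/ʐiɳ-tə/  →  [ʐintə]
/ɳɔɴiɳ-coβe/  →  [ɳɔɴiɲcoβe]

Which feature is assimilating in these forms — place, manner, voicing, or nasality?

The segment that alternates is /ɳ/, which surfaces as [m] when adjacent to /b/.
/ɳ/ is retroflex while /b/ is bilabial; the output [m] is bilabial, matching the trigger — so the feature that spreads is place.
The same holds elsewhere in the data: /ɳ/ → [ŋ] before /g/ (retroflex → velar, matching velar); /ɳ/ → [n] before /t/ (retroflex → alveolar, matching alveolar); /ɳ/ → [ɲ] before /c/ (retroflex → palatal, matching palatal) — only place changes, and always toward the following segment.

place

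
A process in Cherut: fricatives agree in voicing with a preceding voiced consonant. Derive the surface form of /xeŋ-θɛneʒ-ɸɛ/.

/θ/ is a voiceless dental fricative. The preceding trigger /ŋ/ is voiced, so /θ/ must become voiced as well.
A voiced dental fricative is [ð], so the surface segment is [ð].
At the second juncture, /ɸ/ likewise becomes [β] adjacent to /ʒ/.

[xeŋðɛneʒβɛ]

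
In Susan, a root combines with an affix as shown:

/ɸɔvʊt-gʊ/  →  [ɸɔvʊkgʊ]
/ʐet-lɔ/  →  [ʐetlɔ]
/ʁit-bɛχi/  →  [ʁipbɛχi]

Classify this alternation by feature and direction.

The segment that alternates is /t/, which surfaces as [k] when adjacent to /g/.
/t/ is alveolar while /g/ is velar; the output [k] is velar, matching the trigger — so the feature that spreads is place.
Manner and voice are unchanged, so the assimilation is partial, not total.
The same holds elsewhere in the data: /t/ → [p] before /b/ (alveolar → bilabial, matching bilabial) — only place changes, and always toward the following segment.
No alternation appears in [ʐetlɔ]: there the adjacent consonants already agree in place (/t/ and /l/ are both alveolar), so this form is consistent with the same rule.
Since the segment that changes precedes the conditioning segment, the assimilation is regressive.

regressive place assimilation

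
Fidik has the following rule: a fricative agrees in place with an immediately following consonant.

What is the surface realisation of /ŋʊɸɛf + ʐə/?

[ŋʊɸɛʂʐə]

/f/ is a voiceless labiodental fricative. The following trigger /ʐ/ is retroflex, so /f/ must become retroflex as well.
A voiceless retroflex fricative is [ʂ], so the surface segment is [ʂ].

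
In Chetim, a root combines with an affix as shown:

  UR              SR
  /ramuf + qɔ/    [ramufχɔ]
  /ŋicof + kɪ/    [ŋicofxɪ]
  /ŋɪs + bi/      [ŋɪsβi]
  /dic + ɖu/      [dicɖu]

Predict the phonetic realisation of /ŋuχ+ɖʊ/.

The data show progressive manner assimilation: /q/ → [χ] after /f/; /k/ → [x] after /f/; /b/ → [β] after /s/. In each pair only manner changes, matching the preceding consonant, while place and voice stay constant.
Nothing changes in [dicɖu]: there the adjacent consonants already agree in manner (/ɖ/ and /c/ are both stops), so this form is consistent with the same rule.
The rule targets /ɖ/ (voiced retroflex stop), which sits after the trigger /χ/ (fricative).
The voiced retroflex fricative is [ʐ], so /ɖ/ → [ʐ].

[ŋuχʐʊ]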